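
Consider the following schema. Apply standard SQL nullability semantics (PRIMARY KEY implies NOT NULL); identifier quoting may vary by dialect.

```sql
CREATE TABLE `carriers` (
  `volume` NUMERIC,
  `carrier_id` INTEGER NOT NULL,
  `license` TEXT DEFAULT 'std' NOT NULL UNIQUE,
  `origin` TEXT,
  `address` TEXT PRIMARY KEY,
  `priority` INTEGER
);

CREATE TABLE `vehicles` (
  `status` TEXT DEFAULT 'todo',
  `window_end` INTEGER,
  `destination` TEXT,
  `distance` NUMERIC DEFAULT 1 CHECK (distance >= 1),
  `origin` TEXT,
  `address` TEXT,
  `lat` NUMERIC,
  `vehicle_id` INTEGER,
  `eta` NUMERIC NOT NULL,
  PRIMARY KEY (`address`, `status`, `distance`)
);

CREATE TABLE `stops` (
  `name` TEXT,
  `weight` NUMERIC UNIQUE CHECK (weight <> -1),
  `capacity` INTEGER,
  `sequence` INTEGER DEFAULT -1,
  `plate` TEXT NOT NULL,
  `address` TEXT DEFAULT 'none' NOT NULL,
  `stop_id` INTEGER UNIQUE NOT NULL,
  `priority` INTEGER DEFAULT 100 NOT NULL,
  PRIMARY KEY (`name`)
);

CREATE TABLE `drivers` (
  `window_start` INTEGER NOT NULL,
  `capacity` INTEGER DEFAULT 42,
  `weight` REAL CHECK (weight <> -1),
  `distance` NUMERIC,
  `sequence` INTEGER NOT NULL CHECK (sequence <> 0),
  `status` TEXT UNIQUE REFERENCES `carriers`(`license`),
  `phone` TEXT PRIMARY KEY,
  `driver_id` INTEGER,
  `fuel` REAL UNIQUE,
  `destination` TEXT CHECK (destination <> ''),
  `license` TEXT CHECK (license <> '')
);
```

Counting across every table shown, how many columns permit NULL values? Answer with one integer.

carriers: 3 nullable (volume, origin, priority — PK (address) and explicit NOT NULL columns excluded).
vehicles: 5 nullable (window_end, destination, origin, lat, vehicle_id — PK (address, status, distance) and explicit NOT NULL columns excluded).
stops: 3 nullable (weight, capacity, sequence — PK (name) and explicit NOT NULL columns excluded).
drivers: 8 nullable (capacity, weight, distance, status, driver_id, fuel, destination, license — PK (phone) and explicit NOT NULL columns excluded).
Total: 3 + 5 + 3 + 8 = 19.

19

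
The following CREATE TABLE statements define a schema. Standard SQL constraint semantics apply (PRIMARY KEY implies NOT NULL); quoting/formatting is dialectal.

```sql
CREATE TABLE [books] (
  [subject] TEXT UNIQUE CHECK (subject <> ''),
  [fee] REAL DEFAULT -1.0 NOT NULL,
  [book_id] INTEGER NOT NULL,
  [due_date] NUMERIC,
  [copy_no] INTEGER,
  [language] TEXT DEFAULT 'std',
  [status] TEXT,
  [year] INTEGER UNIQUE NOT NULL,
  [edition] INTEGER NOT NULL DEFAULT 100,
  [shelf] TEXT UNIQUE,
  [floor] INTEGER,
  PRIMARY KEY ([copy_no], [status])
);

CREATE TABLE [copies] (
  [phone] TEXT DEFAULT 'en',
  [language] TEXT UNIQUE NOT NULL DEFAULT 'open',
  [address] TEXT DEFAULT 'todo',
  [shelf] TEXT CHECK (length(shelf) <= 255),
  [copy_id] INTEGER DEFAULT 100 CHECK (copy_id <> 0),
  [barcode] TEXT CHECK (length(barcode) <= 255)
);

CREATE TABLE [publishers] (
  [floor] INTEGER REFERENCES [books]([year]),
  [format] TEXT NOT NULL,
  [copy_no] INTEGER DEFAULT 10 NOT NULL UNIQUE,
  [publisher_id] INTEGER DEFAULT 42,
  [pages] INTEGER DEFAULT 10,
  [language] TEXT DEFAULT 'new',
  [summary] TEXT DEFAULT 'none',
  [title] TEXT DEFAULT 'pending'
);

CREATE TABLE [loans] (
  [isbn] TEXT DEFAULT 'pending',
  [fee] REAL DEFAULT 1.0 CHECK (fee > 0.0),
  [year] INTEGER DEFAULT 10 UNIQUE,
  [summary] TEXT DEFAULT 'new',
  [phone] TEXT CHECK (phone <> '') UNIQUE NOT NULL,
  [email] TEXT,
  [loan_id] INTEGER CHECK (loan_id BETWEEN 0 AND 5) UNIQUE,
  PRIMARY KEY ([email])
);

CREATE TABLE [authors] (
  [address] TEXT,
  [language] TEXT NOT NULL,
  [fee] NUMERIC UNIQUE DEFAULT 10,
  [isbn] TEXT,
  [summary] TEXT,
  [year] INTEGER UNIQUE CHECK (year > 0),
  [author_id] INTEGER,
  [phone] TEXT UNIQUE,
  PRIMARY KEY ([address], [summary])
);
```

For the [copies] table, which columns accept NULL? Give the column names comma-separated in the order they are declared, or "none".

- phone: DEFAULT only fills an omitted column; an explicit NULL is still allowed → nullable.
- language: declared NOT NULL → not nullable.
- address: DEFAULT only fills an omitted column; an explicit NULL is still allowed → nullable.
- shelf: CHECK does not forbid NULL (a CHECK constraint passes when its expression is NULL) → nullable.
- copy_id: CHECK does not forbid NULL (a CHECK constraint passes when its expression is NULL) → nullable.
- barcode: CHECK does not forbid NULL (a CHECK constraint passes when its expression is NULL) → nullable.

phone, address, shelf, copy_id, barcode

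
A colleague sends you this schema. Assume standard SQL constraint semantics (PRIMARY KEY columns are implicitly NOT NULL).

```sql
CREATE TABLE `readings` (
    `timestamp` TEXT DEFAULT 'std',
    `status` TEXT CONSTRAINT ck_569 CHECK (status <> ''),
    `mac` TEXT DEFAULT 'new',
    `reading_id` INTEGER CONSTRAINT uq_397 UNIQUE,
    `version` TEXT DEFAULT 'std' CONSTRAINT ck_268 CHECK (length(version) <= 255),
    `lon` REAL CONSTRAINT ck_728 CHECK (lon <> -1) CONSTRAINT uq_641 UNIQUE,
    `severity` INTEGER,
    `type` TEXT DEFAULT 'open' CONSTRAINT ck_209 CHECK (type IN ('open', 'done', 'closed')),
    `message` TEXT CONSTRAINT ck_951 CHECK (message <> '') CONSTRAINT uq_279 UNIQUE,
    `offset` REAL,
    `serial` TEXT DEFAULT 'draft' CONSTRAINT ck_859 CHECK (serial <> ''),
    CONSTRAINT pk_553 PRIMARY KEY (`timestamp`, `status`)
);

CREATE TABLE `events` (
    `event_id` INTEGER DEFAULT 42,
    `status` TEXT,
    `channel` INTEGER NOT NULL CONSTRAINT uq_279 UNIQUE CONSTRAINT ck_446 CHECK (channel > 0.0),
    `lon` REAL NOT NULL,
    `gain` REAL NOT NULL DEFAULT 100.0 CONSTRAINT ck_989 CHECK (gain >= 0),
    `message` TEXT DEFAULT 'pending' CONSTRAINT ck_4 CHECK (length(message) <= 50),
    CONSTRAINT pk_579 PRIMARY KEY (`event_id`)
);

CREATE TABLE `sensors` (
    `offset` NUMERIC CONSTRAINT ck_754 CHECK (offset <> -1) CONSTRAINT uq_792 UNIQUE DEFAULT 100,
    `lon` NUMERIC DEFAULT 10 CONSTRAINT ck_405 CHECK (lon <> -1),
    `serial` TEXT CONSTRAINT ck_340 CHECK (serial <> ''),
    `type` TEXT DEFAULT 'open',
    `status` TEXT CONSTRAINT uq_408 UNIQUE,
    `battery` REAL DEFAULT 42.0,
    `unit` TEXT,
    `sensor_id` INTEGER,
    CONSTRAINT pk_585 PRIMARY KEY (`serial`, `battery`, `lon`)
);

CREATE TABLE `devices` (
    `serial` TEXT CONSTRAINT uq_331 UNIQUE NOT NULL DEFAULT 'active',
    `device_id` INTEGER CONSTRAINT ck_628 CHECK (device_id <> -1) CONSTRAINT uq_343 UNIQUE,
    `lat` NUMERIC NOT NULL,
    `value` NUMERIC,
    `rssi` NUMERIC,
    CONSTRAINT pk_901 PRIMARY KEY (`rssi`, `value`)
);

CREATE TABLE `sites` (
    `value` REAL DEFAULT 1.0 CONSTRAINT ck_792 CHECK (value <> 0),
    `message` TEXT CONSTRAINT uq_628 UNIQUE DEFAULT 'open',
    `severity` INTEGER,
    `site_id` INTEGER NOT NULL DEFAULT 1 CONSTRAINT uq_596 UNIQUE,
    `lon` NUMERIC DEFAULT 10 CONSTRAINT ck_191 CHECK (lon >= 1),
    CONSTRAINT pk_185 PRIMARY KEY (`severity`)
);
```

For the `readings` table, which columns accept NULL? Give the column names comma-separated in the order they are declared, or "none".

mac, reading_id, version, lon, severity, type, message, offset, serial

- timestamp: part of the PRIMARY KEY, which implies NOT NULL → not nullable.
- status: part of the PRIMARY KEY, which implies NOT NULL → not nullable.
- mac: DEFAULT only fills an omitted column; an explicit NULL is still allowed → nullable.
- reading_id: UNIQUE does not imply NOT NULL → nullable.
- version: CHECK does not forbid NULL (a CHECK constraint passes when its expression is NULL) → nullable.
- lon: CHECK does not forbid NULL (a CHECK constraint passes when its expression is NULL) → nullable.
- severity: no NOT NULL constraint applies → nullable.
- type: CHECK does not forbid NULL (a CHECK constraint passes when its expression is NULL) → nullable.
- message: CHECK does not forbid NULL (a CHECK constraint passes when its expression is NULL) → nullable.
- offset: no NOT NULL constraint applies → nullable.
- serial: CHECK does not forbid NULL (a CHECK constraint passes when its expression is NULL) → nullable.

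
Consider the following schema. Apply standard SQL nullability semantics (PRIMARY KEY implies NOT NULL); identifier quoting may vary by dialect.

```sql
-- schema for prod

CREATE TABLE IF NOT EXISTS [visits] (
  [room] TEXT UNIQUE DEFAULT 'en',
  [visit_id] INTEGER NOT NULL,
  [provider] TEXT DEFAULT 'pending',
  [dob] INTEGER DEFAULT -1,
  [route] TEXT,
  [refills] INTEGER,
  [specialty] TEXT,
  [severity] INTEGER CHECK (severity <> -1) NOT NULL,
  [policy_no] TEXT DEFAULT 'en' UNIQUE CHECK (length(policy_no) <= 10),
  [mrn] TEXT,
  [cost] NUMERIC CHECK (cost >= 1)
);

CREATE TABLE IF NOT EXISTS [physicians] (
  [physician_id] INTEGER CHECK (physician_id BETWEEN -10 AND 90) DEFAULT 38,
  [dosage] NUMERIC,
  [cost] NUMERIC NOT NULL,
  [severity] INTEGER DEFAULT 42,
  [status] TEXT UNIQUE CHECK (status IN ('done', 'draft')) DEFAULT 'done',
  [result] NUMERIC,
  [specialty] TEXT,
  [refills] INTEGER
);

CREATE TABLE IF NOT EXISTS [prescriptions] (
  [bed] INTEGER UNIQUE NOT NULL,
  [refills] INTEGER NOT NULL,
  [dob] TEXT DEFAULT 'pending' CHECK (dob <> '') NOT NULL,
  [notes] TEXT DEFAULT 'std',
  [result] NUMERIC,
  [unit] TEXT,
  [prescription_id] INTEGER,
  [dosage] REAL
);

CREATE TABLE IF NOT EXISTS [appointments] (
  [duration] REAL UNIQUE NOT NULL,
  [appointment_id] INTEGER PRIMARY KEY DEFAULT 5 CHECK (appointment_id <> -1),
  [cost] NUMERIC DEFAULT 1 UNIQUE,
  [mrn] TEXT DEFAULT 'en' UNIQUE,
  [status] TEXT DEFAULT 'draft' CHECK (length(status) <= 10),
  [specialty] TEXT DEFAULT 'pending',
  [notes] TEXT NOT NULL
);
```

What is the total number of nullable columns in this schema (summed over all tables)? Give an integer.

visits: 9 nullable (room, provider, dob, route, refills, specialty, policy_no, mrn, cost — PK none and explicit NOT NULL columns excluded).
physicians: 7 nullable (physician_id, dosage, severity, status, result, specialty, refills — PK none and explicit NOT NULL columns excluded).
prescriptions: 5 nullable (notes, result, unit, prescription_id, dosage — PK none and explicit NOT NULL columns excluded).
appointments: 4 nullable (cost, mrn, status, specialty — PK (appointment_id) and explicit NOT NULL columns excluded).
Total: 9 + 7 + 5 + 4 = 25.

25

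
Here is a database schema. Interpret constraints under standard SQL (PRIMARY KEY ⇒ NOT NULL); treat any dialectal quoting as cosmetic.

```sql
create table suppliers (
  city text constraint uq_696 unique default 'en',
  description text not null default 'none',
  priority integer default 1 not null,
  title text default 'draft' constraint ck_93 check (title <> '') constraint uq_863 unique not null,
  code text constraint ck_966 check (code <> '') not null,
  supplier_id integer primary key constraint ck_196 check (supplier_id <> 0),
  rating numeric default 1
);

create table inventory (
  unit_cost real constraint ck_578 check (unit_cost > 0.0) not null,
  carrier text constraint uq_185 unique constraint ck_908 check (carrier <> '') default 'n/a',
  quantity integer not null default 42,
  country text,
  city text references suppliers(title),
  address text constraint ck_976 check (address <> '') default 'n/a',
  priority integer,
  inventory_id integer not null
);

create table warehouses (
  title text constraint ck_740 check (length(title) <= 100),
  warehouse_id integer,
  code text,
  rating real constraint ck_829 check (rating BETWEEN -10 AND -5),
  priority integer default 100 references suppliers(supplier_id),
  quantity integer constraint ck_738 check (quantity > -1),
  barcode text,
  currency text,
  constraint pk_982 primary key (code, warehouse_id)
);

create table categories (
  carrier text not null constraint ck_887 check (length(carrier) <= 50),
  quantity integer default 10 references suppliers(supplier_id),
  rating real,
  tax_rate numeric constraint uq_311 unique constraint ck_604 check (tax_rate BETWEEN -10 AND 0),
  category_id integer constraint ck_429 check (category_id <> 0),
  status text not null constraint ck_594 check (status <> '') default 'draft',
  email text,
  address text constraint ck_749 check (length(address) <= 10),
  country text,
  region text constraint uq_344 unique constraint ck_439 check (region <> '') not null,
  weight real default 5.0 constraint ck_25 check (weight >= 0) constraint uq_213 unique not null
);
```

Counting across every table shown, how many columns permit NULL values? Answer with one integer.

suppliers: 2 nullable (city, rating — PK (supplier_id) and explicit NOT NULL columns excluded).
inventory: 5 nullable (carrier, country, city, address, priority — PK none and explicit NOT NULL columns excluded).
warehouses: 6 nullable (title, rating, priority, quantity, barcode, currency — PK (code, warehouse_id) and explicit NOT NULL columns excluded).
categories: 7 nullable (quantity, rating, tax_rate, category_id, email, address, country — PK none and explicit NOT NULL columns excluded).
Total: 2 + 5 + 6 + 7 = 20.

20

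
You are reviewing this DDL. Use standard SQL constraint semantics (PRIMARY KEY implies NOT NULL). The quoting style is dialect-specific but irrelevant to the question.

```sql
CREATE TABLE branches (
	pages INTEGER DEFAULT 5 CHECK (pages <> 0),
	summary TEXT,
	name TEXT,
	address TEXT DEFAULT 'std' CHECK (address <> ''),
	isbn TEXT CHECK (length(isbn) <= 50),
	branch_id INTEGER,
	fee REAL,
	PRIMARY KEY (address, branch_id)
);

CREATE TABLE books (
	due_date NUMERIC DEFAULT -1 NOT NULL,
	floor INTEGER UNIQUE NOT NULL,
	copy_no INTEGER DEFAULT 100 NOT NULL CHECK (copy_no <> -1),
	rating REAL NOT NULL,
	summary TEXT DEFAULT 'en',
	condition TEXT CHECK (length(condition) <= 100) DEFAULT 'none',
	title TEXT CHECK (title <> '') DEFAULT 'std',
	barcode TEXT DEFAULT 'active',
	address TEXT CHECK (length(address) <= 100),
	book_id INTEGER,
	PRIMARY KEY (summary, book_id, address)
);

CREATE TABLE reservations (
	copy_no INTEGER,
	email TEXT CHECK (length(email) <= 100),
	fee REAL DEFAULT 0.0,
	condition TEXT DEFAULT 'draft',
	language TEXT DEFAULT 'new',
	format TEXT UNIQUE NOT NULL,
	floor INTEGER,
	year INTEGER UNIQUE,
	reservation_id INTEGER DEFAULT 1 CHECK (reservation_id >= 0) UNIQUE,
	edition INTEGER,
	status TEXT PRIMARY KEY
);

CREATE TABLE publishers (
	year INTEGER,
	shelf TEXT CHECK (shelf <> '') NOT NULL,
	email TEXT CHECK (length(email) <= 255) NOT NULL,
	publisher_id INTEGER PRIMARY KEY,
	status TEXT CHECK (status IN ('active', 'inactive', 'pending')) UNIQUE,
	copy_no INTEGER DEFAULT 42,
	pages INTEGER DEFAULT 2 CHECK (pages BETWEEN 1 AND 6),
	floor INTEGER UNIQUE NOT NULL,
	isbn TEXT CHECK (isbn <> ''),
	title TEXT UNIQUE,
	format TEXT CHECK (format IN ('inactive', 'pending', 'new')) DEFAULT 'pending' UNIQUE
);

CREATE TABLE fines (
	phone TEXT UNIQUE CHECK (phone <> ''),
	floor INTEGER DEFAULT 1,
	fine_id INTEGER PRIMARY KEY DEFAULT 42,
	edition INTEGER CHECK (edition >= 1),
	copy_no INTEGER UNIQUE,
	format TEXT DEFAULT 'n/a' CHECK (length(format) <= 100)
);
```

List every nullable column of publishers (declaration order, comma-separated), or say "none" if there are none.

year, status, copy_no, pages, isbn, title, format

- year: no NOT NULL constraint applies → nullable.
- shelf: declared NOT NULL → not nullable.
- email: declared NOT NULL → not nullable.
- publisher_id: part of the PRIMARY KEY, which implies NOT NULL → not nullable.
- status: CHECK does not forbid NULL (a CHECK constraint passes when its expression is NULL) → nullable.
- copy_no: DEFAULT only fills an omitted column; an explicit NULL is still allowed → nullable.
- pages: CHECK does not forbid NULL (a CHECK constraint passes when its expression is NULL) → nullable.
- floor: declared NOT NULL → not nullable.
- isbn: CHECK does not forbid NULL (a CHECK constraint passes when its expression is NULL) → nullable.
- title: UNIQUE does not imply NOT NULL → nullable.
- format: CHECK does not forbid NULL (a CHECK constraint passes when its expression is NULL) → nullable.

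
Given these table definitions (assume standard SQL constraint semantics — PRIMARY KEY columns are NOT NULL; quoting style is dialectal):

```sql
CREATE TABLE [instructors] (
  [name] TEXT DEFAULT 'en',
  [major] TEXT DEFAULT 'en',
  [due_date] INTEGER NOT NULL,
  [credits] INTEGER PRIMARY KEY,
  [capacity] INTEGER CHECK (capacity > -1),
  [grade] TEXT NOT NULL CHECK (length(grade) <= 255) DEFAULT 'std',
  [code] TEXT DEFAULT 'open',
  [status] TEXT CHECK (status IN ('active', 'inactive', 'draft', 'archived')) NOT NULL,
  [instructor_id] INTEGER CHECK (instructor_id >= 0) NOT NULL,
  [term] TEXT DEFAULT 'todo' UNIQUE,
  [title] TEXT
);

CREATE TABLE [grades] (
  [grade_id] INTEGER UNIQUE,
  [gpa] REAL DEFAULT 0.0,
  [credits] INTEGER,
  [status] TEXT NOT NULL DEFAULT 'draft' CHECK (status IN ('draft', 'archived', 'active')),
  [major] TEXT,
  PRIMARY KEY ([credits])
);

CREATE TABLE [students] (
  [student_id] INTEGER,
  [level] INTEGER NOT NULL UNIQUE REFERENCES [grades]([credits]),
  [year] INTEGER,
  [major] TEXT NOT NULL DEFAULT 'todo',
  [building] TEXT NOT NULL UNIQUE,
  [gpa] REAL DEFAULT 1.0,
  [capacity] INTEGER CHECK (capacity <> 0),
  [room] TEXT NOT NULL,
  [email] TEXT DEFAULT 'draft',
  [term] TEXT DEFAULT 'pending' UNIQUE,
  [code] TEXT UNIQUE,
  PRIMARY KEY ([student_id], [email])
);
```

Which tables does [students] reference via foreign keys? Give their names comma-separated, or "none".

grades

- level REFERENCES grades(credits).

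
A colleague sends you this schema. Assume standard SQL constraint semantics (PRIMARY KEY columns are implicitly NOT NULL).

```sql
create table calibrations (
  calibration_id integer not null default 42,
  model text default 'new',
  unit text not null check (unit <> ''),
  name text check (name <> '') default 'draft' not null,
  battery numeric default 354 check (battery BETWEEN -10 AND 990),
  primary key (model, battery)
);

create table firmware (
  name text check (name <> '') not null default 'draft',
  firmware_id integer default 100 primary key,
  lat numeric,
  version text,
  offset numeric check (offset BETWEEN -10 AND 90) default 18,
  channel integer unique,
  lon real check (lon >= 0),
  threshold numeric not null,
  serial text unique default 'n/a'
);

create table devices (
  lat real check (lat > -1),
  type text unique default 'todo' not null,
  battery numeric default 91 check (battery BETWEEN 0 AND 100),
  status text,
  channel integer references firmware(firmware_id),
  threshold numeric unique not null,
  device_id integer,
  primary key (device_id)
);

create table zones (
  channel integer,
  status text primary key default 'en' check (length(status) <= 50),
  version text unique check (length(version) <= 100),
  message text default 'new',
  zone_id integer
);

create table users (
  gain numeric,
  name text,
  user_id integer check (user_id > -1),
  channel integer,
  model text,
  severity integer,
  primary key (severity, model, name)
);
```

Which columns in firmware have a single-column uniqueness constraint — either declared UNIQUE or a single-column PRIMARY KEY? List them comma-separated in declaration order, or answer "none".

firmware_id, channel, serial

- name: no UNIQUE or single-column PK constraint.
- firmware_id: single-column PRIMARY KEY → unique.
- lat: no UNIQUE or single-column PK constraint.
- version: no UNIQUE or single-column PK constraint.
- offset: no UNIQUE or single-column PK constraint.
- channel: declared UNIQUE → unique.
- lon: no UNIQUE or single-column PK constraint.
- threshold: no UNIQUE or single-column PK constraint.
- serial: declared UNIQUE → unique.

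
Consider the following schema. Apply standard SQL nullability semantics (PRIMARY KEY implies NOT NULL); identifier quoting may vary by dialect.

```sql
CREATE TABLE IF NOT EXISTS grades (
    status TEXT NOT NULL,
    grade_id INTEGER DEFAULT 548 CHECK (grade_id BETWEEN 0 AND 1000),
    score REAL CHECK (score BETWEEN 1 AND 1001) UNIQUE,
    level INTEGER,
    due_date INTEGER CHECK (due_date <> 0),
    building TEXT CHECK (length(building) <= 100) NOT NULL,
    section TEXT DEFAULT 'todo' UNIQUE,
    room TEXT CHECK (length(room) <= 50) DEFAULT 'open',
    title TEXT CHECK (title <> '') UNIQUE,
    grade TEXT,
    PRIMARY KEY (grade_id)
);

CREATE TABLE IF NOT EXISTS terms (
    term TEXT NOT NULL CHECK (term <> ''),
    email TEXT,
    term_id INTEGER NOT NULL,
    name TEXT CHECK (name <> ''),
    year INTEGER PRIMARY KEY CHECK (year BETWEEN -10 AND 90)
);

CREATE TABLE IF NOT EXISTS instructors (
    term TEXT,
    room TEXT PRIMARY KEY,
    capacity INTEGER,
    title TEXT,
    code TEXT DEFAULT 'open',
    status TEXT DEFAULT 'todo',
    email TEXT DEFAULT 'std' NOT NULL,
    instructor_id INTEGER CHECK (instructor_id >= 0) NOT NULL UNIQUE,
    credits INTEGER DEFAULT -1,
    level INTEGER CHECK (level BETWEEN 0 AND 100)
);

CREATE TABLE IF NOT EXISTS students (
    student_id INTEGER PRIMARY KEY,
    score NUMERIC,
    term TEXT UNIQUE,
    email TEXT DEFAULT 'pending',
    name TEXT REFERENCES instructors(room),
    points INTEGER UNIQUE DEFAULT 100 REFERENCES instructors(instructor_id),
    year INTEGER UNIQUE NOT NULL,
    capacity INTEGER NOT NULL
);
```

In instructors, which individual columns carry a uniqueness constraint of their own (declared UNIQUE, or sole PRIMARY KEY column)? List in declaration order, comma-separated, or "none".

- term: no UNIQUE or single-column PK constraint.
- room: single-column PRIMARY KEY → unique.
- capacity: no UNIQUE or single-column PK constraint.
- title: no UNIQUE or single-column PK constraint.
- code: no UNIQUE or single-column PK constraint.
- status: no UNIQUE or single-column PK constraint.
- email: no UNIQUE or single-column PK constraint.
- instructor_id: declared UNIQUE → unique.
- credits: no UNIQUE or single-column PK constraint.
- level: no UNIQUE or single-column PK constraint.

room, instructor_id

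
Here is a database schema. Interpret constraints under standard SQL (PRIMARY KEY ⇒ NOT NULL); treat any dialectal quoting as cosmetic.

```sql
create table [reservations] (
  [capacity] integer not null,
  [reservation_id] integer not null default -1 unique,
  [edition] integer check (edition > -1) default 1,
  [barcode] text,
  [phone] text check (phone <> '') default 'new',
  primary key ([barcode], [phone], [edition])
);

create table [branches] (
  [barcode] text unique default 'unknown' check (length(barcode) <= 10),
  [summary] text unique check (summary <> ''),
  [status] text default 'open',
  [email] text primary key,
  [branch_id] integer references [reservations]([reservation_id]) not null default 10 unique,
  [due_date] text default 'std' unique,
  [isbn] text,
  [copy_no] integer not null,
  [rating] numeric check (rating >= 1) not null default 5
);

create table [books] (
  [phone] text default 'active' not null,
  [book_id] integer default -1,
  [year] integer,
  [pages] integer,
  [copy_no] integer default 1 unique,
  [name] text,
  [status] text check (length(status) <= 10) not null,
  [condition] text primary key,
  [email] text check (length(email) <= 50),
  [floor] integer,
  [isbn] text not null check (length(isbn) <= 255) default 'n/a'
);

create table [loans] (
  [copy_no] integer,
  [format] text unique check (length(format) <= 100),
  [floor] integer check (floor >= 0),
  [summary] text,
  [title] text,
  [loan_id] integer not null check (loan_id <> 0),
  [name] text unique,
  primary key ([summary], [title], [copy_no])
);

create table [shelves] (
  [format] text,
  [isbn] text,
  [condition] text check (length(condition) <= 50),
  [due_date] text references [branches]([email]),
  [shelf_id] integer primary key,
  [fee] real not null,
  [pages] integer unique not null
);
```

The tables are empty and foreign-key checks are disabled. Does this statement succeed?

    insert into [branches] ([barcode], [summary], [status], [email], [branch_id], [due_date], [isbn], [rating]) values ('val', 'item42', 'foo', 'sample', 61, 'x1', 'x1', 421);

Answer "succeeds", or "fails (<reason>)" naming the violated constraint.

fails (NOT NULL on copy_no)

copy_no is omitted from the column list and has no DEFAULT, so it would receive NULL.
But copy_no is declared NOT NULL.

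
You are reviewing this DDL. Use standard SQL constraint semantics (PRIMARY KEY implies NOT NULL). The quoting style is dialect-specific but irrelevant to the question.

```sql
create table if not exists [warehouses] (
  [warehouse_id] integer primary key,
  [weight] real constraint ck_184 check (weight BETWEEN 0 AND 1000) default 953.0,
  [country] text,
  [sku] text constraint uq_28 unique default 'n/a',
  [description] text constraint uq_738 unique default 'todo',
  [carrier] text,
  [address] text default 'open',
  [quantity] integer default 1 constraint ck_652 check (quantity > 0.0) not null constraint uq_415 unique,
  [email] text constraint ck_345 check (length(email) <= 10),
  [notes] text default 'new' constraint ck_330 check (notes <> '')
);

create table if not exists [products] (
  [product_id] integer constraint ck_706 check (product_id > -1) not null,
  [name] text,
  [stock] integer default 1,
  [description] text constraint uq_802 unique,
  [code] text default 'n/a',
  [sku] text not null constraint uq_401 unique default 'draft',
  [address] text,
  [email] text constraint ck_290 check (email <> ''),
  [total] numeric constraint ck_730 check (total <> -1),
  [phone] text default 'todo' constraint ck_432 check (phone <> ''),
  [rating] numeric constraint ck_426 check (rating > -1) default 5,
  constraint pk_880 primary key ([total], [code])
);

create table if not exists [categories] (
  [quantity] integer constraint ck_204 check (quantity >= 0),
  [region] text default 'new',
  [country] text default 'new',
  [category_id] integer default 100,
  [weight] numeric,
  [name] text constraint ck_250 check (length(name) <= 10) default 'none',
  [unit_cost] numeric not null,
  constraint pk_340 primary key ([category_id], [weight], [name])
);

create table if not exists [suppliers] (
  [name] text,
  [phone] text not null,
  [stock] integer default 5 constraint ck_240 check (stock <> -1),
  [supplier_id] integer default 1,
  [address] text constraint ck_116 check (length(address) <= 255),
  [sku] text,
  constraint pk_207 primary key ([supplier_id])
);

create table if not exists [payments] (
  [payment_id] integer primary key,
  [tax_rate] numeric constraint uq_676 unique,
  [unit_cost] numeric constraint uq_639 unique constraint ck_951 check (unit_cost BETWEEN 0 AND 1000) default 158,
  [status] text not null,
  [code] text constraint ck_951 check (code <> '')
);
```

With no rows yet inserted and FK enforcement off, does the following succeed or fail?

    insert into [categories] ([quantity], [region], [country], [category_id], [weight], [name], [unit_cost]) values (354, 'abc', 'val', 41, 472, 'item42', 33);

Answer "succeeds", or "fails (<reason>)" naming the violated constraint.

NOT NULL columns: category_id is supplied; name is supplied; unit_cost is supplied; weight is supplied.
CHECK constraints: 354 satisfies (quantity >= 0); 'item42' satisfies (length(name) <= 10).
No constraint is violated.

succeeds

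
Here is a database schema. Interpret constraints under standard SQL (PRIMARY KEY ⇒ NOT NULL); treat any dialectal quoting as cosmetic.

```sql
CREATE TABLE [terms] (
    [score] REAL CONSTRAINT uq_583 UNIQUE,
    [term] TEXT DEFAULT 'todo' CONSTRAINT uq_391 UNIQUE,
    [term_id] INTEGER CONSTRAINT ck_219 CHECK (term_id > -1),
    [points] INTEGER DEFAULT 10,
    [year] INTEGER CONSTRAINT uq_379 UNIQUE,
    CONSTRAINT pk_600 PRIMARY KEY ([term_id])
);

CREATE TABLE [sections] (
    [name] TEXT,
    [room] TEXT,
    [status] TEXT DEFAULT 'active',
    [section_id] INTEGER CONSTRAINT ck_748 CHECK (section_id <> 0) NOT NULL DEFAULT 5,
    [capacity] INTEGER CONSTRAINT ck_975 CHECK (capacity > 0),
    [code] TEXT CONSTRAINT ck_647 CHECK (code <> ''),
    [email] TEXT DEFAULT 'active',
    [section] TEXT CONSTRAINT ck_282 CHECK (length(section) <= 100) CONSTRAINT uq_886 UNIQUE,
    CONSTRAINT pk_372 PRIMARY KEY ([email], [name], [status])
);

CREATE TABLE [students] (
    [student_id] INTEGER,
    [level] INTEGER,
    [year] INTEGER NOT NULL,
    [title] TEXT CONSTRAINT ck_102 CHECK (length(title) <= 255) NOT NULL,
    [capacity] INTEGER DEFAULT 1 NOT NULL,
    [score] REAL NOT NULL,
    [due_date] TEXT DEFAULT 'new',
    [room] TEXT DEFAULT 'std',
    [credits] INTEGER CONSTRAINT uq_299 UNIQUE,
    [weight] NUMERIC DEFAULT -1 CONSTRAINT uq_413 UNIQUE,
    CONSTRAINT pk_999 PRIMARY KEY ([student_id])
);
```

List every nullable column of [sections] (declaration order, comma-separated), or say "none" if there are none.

- name: part of the PRIMARY KEY, which implies NOT NULL → not nullable.
- room: no NOT NULL constraint applies → nullable.
- status: part of the PRIMARY KEY, which implies NOT NULL → not nullable.
- section_id: declared NOT NULL → not nullable.
- capacity: CHECK does not forbid NULL (a CHECK constraint passes when its expression is NULL) → nullable.
- code: CHECK does not forbid NULL (a CHECK constraint passes when its expression is NULL) → nullable.
- email: part of the PRIMARY KEY, which implies NOT NULL → not nullable.
- section: CHECK does not forbid NULL (a CHECK constraint passes when its expression is NULL) → nullable.

room, capacity, code, section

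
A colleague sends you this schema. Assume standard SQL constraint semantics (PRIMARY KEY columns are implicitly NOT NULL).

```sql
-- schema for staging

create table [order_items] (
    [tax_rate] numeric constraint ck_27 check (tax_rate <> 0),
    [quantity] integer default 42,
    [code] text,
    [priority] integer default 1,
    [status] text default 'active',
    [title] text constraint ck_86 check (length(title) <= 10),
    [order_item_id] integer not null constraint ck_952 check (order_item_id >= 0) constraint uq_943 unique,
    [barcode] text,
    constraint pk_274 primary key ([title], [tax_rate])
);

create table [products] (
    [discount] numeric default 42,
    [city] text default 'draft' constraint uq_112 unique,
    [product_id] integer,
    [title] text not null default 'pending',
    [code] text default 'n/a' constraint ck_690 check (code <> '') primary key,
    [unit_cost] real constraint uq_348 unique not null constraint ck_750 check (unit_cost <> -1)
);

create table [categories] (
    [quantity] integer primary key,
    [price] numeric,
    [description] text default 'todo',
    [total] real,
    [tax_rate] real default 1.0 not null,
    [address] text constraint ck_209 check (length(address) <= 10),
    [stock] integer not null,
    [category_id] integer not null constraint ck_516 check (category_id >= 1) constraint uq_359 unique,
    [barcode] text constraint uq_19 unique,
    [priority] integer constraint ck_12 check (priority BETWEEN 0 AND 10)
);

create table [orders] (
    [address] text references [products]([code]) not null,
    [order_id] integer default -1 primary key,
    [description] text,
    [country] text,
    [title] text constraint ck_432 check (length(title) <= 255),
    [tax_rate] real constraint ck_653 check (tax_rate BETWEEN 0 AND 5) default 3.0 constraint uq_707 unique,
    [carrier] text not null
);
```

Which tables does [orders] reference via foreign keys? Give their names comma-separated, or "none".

products

- address REFERENCES products(code).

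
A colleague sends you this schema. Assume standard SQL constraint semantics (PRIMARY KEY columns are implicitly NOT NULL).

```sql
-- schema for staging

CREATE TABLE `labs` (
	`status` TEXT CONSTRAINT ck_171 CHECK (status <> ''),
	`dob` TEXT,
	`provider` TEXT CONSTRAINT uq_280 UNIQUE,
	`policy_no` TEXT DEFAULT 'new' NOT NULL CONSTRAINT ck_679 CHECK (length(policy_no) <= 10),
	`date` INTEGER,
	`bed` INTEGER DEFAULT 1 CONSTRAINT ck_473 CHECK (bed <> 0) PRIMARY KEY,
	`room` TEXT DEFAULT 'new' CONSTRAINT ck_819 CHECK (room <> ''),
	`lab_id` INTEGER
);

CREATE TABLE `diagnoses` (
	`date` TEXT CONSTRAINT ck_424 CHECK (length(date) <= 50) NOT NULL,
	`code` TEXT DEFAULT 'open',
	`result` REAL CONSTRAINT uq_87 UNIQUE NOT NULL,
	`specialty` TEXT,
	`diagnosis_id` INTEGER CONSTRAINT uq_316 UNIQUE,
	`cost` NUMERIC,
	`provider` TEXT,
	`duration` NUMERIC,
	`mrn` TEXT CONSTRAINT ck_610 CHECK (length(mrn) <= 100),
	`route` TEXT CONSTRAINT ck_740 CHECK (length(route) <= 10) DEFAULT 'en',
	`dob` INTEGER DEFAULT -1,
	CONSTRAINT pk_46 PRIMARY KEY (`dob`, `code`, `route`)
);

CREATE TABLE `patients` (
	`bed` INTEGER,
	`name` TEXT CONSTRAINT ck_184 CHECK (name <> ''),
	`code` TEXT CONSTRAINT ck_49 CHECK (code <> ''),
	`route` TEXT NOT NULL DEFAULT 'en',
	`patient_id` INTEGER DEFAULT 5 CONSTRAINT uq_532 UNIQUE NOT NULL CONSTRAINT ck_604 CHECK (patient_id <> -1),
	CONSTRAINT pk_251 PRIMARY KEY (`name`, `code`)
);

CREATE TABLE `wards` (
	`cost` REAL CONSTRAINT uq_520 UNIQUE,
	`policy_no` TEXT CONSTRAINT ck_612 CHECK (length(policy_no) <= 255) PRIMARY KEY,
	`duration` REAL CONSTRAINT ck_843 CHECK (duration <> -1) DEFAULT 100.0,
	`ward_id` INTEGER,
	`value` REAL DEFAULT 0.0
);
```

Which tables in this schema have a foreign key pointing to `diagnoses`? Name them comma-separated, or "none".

No REFERENCES clause anywhere in the schema names diagnoses.

none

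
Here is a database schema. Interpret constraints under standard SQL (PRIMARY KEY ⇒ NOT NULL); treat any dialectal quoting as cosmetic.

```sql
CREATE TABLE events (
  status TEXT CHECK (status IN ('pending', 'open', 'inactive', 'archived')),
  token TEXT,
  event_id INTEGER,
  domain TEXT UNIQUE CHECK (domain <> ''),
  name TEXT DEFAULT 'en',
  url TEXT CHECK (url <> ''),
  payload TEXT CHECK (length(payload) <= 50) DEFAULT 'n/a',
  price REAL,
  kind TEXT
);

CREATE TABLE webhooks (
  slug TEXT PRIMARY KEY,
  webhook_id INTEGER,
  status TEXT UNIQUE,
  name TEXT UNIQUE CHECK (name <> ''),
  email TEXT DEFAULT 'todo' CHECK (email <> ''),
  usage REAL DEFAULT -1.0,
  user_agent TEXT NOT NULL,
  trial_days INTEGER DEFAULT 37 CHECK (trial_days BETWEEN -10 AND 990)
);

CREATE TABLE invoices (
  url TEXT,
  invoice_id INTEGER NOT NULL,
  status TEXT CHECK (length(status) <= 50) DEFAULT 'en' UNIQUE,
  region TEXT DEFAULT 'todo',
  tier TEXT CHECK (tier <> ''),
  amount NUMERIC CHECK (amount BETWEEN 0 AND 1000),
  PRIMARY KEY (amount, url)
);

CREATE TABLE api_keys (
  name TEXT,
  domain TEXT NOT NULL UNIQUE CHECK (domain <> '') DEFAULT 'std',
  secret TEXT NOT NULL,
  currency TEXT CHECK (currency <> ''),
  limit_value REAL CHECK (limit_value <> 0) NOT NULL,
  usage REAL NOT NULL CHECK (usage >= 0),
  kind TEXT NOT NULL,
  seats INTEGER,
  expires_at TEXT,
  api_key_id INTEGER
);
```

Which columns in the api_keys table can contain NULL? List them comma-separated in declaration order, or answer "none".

name, currency, seats, expires_at, api_key_id

- name: no NOT NULL constraint applies → nullable.
- domain: declared NOT NULL → not nullable.
- secret: declared NOT NULL → not nullable.
- currency: CHECK does not forbid NULL (a CHECK constraint passes when its expression is NULL) → nullable.
- limit_value: declared NOT NULL → not nullable.
- usage: declared NOT NULL → not nullable.
- kind: declared NOT NULL → not nullable.
- seats: no NOT NULL constraint applies → nullable.
- expires_at: no NOT NULL constraint applies → nullable.
- api_key_id: no NOT NULL constraint applies → nullable.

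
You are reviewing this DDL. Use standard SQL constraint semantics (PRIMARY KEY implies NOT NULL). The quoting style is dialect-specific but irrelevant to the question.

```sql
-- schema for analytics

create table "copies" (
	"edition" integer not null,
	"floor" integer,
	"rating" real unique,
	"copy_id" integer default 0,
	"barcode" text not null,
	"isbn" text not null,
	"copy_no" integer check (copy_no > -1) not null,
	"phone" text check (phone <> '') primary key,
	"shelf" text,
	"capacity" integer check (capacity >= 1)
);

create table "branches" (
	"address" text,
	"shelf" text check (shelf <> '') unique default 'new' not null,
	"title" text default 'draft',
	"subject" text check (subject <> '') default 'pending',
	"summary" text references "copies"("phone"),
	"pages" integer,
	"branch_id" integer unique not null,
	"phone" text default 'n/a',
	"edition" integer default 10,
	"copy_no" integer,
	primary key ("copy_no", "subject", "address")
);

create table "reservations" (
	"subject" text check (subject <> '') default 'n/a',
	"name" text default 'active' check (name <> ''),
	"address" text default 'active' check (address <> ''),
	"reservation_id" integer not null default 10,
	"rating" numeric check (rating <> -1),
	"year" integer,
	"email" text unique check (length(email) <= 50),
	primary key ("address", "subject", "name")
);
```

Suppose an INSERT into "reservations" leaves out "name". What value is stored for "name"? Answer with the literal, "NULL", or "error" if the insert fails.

'active'

name has an explicit DEFAULT 'active'.
When the column is omitted from an INSERT, that default is used.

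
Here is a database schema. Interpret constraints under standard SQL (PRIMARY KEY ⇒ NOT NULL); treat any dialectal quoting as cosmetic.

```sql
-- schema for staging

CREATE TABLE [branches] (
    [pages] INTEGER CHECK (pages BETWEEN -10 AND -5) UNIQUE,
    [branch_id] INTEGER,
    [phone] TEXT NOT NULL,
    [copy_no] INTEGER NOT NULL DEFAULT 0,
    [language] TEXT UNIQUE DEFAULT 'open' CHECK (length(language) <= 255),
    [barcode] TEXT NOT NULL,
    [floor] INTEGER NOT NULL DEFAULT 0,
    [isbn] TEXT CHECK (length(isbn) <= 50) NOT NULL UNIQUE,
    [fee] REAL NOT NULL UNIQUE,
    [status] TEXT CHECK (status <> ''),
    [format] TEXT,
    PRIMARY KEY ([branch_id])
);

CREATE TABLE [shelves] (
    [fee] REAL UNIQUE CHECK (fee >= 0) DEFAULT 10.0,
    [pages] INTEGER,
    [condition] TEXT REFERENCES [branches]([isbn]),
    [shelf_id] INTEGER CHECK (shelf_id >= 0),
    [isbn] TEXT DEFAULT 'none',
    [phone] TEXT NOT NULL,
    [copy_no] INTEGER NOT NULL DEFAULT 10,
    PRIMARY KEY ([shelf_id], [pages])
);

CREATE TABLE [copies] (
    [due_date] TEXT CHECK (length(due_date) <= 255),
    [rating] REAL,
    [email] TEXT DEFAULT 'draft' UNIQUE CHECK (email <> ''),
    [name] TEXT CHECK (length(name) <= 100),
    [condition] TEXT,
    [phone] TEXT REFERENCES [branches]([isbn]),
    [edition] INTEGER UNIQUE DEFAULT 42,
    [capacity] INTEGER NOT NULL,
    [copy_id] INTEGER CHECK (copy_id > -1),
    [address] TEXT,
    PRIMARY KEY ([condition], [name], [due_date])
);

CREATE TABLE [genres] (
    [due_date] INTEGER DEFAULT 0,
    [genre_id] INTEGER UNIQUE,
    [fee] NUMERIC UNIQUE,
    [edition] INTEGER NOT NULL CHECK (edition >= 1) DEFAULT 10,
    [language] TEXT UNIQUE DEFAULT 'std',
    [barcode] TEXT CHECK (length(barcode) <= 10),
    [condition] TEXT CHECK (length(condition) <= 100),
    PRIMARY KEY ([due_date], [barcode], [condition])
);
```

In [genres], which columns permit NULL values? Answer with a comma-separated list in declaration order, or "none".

- due_date: part of the PRIMARY KEY, which implies NOT NULL → not nullable.
- genre_id: UNIQUE does not imply NOT NULL → nullable.
- fee: UNIQUE does not imply NOT NULL → nullable.
- edition: declared NOT NULL → not nullable.
- language: UNIQUE does not imply NOT NULL → nullable.
- barcode: part of the PRIMARY KEY, which implies NOT NULL → not nullable.
- condition: part of the PRIMARY KEY, which implies NOT NULL → not nullable.

genre_id, fee, language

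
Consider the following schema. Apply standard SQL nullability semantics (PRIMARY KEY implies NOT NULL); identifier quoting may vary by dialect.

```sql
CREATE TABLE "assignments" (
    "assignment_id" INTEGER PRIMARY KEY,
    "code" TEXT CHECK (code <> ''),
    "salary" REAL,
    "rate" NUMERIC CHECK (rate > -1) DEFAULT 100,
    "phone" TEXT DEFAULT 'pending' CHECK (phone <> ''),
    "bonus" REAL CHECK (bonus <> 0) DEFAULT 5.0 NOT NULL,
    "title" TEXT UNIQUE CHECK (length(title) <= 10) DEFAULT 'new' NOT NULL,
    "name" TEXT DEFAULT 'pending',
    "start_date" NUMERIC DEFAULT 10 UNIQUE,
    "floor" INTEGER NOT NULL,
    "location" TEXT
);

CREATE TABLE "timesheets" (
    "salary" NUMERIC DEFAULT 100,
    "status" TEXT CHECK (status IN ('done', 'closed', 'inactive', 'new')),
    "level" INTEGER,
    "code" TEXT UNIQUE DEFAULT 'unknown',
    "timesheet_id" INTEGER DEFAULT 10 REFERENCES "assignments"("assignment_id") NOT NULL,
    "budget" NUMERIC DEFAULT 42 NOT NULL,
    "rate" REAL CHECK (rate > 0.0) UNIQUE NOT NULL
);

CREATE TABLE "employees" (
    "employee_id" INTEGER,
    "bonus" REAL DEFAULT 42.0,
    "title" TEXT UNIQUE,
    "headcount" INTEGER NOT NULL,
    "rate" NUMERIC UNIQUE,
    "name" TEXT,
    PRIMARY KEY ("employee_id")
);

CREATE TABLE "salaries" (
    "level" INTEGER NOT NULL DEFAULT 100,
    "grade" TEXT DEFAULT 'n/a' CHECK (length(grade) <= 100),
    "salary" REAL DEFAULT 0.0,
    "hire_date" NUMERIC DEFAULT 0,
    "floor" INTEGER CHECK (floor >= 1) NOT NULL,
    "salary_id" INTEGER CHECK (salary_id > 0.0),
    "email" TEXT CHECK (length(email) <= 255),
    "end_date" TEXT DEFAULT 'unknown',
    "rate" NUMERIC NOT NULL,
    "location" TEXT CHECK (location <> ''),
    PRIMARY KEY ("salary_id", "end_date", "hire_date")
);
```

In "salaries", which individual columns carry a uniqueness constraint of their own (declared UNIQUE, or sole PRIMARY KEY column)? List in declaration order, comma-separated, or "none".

- level: no UNIQUE or single-column PK constraint.
- grade: no UNIQUE or single-column PK constraint.
- salary: no UNIQUE or single-column PK constraint.
- hire_date: part of a composite PRIMARY KEY — only the tuple is unique, not this column on its own.
- floor: no UNIQUE or single-column PK constraint.
- salary_id: part of a composite PRIMARY KEY — only the tuple is unique, not this column on its own.
- email: no UNIQUE or single-column PK constraint.
- end_date: part of a composite PRIMARY KEY — only the tuple is unique, not this column on its own.
- rate: no UNIQUE or single-column PK constraint.
- location: no UNIQUE or single-column PK constraint.

none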